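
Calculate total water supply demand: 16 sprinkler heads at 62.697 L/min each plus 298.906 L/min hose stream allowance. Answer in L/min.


Sprinkler demand = 16 * 62.697 = 1003.152 L/min
Total = 1003.152 + 298.906 = 1302.058 L/min

1302.058 L/min


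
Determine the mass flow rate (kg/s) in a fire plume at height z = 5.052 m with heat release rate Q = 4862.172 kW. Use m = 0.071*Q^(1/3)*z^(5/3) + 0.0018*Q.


Q^(1/3) = 16.941
z^(5/3) = 14.874
First term = 0.071 * 16.941 * 14.874 = 17.891
Second term = 0.0018 * 4862.172 = 8.7519
m = 26.643 kg/s

26.643 kg/s


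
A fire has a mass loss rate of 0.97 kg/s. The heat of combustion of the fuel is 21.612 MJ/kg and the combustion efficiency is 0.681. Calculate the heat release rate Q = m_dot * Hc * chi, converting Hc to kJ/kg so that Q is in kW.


Hc = 21.612 MJ/kg = 21.612 * 1000 kJ/kg = 21612 kJ/kg
Q = 0.97 kg/s * 21612 kJ/kg * 0.681 = 14276 kW

14276 kW


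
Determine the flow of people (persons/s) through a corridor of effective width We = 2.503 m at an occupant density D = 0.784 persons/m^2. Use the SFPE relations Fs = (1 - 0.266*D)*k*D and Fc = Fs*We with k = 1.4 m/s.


1 - 0.266*D = 1 - 0.266*0.784 = 0.79146
Fs = 0.79146 * 1.4 * 0.784 = 0.86870 persons/(s*m)
Fc = 0.86870 * 2.503 = 2.1744 persons/s

2.1744 persons/s


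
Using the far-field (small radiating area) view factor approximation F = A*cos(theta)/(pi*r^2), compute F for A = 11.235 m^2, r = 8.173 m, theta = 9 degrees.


cos(9 deg) = 0.98769
pi*r^2 = 209.85
F = 11.235 * 0.98769 / 209.85 = 0.052879

0.052879


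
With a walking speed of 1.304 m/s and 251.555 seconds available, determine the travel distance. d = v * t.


d = 1.304 * 251.555 = 328.03 m

328.03 m


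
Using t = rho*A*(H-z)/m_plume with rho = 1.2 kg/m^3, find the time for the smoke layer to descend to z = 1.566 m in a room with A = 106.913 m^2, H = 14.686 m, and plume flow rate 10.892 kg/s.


H - z = 13.12 m
t = 1.2 * 106.913 * 13.12 / 10.892 = 154.54 s

154.54 s


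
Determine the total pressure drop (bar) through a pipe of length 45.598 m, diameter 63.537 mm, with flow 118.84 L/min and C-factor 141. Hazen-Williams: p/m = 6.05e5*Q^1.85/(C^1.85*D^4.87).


Q^1.85 = 6897.3
C^1.85 = 9463.6
D^4.87 = 6.0359e+08
p/m = 0.00073053 bar/m
p_total = 0.00073053 * 45.598 = 0.033311 bar

0.033311 bar


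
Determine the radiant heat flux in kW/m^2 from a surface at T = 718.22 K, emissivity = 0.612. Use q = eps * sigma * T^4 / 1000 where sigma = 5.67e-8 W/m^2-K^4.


T^4 = 2.6609e+11
q = 0.612 * 5.67e-8 * 2.6609e+11 / 1000 = 9.2335 kW/m^2

9.2335 kW/m^2


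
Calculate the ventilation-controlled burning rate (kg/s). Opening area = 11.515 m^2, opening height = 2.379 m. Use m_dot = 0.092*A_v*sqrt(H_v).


sqrt(H_v) = 1.5424
m_dot = 0.092 * 11.515 * 1.5424 = 1.6340 kg/s

1.6340 kg/s


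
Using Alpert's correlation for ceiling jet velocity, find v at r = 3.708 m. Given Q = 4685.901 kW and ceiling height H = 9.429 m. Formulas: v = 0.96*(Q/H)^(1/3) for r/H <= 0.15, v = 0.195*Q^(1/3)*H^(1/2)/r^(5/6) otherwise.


r/H = 3.708 / 9.429 = 0.39325
r/H > 0.15, so v = 0.195*Q^(1/3)*H^(1/2)/r^(5/6)
Q^(1/3) = 16.734
H^(1/2) = 3.0707
r^(5/6) = 2.9805
v = 0.195 * 16.734 * 3.0707 / 2.9805 = 3.3619 m/s

3.3619 m/s


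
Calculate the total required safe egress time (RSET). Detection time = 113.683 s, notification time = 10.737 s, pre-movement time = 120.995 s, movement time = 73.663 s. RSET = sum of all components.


Total = 113.683 + 10.737 + 120.995 + 73.663 = 319.078 s

319.078 s


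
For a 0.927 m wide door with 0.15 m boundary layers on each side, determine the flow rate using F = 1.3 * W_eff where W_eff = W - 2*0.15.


W_eff = 0.927 - 0.30 = 0.627 m
F = 1.3 * 0.627 = 0.81510 persons/s

0.81510 persons/s


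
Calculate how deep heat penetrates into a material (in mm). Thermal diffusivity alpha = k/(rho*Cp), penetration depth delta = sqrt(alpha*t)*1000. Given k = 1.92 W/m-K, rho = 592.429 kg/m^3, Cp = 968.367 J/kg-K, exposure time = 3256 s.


alpha = 1.92 / (592.429 * 968.367) = 3.3468e-06 m^2/s
alpha * t = 0.010897
delta = sqrt(0.010897) * 1000 = 104.39 mm

104.39 mm


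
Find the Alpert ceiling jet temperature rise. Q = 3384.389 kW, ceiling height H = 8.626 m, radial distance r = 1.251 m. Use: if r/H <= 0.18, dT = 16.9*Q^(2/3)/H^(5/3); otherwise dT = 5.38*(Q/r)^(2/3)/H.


r/H = 1.251 / 8.626 = 0.14503
r/H <= 0.18, so dT = 16.9*Q^(2/3)/H^(5/3)
Q^(2/3) = 225.42
H^(5/3) = 36.281
dT = 16.9 * 225.42 / 36.281 = 105.00 K

105.00 K


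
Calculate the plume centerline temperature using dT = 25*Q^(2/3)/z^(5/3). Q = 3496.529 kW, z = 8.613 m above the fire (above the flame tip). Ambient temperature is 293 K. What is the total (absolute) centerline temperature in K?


Q^(2/3) = 230.37
z^(5/3) = 36.190
dT = 25 * 230.37 / 36.190 = 159.14 K
T = 293 + 159.14 = 452.14 K

452.14 K


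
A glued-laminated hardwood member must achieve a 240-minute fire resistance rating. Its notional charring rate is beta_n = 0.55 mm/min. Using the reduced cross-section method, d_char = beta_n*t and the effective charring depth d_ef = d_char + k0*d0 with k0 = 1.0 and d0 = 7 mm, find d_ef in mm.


d_char = 0.55 * 240 = 132 mm
d_ef = 132 + 1.0*7 = 139 mm

139 mm


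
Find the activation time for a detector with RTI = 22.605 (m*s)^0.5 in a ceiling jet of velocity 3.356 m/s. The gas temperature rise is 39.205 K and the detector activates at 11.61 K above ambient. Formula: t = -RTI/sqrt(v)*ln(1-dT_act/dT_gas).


dT_act/dT_gas = 0.29614
ln(1 - 0.29614) = -0.35117
t = -22.605 / sqrt(3.356) * -0.35117 = 4.3332 s

4.3332 s


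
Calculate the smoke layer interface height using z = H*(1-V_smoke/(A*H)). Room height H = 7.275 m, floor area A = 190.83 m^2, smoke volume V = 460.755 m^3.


V/(A*H) = 0.33189
1 - 0.33189 = 0.66811
z = 7.275 * 0.66811 = 4.8605 m

4.8605 m


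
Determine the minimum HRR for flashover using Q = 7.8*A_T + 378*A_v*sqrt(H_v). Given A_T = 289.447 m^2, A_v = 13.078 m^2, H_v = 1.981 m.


7.8*A_T = 2257.7
sqrt(H_v) = 1.4075
378*A_v*sqrt(H_v) = 6957.9
Q = 2257.7 + 6957.9 = 9215.5 kW

9215.5 kW


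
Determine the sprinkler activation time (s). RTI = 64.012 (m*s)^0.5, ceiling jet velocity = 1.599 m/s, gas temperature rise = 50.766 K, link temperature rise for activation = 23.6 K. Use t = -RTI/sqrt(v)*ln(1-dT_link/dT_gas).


dT_link/dT_gas = 0.46488
ln(1 - 0.46488) = -0.62526
t = -64.012 / sqrt(1.599) * -0.62526 = 31.652 s

31.652 s


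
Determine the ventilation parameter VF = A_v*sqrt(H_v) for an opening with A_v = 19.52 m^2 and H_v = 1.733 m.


sqrt(H_v) = 1.3164
VF = 19.52 * 1.3164 = 25.697 m^(5/2)

25.697 m^(5/2)


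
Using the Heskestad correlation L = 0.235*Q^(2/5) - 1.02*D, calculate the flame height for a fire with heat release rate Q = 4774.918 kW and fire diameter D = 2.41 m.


Q^(2/5) = 29.620
0.235 * Q^(2/5) = 6.9607
1.02 * D = 2.4582
L = 4.5025 m

4.5025 m


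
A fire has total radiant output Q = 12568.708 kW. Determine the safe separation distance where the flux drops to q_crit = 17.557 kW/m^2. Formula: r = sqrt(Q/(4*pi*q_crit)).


4*pi*q_crit = 220.63
Q/(4*pi*q_crit) = 56.968
r = sqrt(56.968) = 7.5477 m

7.5477 m


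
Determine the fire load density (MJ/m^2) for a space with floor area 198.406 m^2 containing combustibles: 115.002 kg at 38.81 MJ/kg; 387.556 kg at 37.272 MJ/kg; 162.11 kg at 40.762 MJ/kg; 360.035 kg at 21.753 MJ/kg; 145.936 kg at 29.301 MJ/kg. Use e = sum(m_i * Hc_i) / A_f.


Total energy = 115.002*38.81 + 387.556*37.272 + 162.11*40.762 + 360.035*21.753 + 145.936*29.301
= 4463.228 + 14444.99 + 6607.928 + 7831.841 + 4276.071
= 37624.05 MJ
e = 37624.05 / 198.406 = 189.63 MJ/m^2

189.63 MJ/m^2


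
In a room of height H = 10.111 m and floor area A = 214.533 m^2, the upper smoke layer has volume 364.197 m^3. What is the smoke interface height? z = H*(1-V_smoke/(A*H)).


V/(A*H) = 0.16790
1 - 0.16790 = 0.83210
z = 10.111 * 0.83210 = 8.4134 m

8.4134 m


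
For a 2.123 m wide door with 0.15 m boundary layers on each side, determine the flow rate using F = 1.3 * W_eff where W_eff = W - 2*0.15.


W_eff = 2.123 - 0.30 = 1.823 m
F = 1.3 * 1.823 = 2.3699 persons/s

2.3699 persons/s


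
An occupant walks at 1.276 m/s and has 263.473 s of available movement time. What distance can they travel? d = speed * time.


d = 1.276 * 263.473 = 336.19 m

336.19 m


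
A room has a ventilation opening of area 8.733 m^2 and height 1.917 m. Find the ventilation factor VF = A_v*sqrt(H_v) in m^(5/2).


sqrt(H_v) = 1.3846
VF = 8.733 * 1.3846 = 12.091 m^(5/2)

12.091 m^(5/2)


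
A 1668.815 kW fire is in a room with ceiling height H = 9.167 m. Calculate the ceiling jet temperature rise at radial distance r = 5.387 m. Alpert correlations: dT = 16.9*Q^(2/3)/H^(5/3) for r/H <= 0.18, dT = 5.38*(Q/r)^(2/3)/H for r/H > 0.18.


r/H = 5.387 / 9.167 = 0.58765
r/H > 0.18, so dT = 5.38*(Q/r)^(2/3)/H
Q/r = 309.79
(Q/r)^(2/3) = 45.783
dT = 5.38 * 45.783 / 9.167 = 26.870 K

26.870 K


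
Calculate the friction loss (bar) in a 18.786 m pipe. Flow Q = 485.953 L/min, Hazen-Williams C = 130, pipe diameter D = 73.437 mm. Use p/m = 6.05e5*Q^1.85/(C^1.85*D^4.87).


Q^1.85 = 93368
C^1.85 = 8143.2
D^4.87 = 1.2218e+09
p/m = 0.0056775 bar/m
p_total = 0.0056775 * 18.786 = 0.10666 bar

0.10666 bar


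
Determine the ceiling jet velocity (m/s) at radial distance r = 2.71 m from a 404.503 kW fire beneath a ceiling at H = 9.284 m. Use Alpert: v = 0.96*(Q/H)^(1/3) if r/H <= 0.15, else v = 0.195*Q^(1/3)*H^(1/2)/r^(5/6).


r/H = 2.71 / 9.284 = 0.29190
r/H > 0.15, so v = 0.195*Q^(1/3)*H^(1/2)/r^(5/6)
Q^(1/3) = 7.3956
H^(1/2) = 3.0470
r^(5/6) = 2.2951
v = 0.195 * 7.3956 * 3.0470 / 2.2951 = 1.9146 m/s

1.9146 m/s


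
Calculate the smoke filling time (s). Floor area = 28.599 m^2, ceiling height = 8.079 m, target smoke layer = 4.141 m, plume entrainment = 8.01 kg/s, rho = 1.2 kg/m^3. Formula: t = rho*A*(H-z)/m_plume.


H - z = 3.938 m
t = 1.2 * 28.599 * 3.938 / 8.01 = 16.872 s

16.872 s


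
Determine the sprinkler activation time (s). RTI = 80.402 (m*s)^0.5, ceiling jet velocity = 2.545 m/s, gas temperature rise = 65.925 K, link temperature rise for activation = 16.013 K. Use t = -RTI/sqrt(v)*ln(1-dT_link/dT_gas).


dT_link/dT_gas = 0.24290
ln(1 - 0.24290) = -0.27826
t = -80.402 / sqrt(2.545) * -0.27826 = 14.024 s

14.024 s


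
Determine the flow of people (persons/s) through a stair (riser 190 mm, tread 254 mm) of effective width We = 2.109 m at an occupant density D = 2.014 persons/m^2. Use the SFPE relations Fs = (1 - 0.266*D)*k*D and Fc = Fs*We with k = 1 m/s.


1 - 0.266*D = 1 - 0.266*2.014 = 0.46428
Fs = 0.46428 * 1 * 2.014 = 0.93505 persons/(s*m)
Fc = 0.93505 * 2.109 = 1.9720 persons/s

1.9720 persons/s


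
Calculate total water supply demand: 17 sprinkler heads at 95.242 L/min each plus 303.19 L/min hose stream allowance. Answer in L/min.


Sprinkler demand = 17 * 95.242 = 1619.114 L/min
Total = 1619.114 + 303.19 = 1922.304 L/min

1922.304 L/min


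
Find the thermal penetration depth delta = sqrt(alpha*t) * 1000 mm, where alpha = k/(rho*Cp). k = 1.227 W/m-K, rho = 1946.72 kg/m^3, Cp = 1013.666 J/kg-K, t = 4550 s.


alpha = 1.227 / (1946.72 * 1013.666) = 6.2179e-07 m^2/s
alpha * t = 0.0028292
delta = sqrt(0.0028292) * 1000 = 53.190 mm

53.190 mm


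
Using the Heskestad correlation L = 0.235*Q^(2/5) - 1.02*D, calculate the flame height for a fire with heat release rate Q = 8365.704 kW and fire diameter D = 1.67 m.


Q^(2/5) = 37.068
0.235 * Q^(2/5) = 8.7110
1.02 * D = 1.7034
L = 7.0076 m

7.0076 m


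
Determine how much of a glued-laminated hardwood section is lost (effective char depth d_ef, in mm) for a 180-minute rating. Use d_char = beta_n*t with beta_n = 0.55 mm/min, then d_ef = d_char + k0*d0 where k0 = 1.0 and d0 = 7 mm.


d_char = 0.55 * 180 = 99 mm
d_ef = 99 + 1.0*7 = 106 mm

106 mm


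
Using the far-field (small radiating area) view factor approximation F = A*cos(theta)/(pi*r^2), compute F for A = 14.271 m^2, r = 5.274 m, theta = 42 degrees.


cos(42 deg) = 0.74314
pi*r^2 = 87.384
F = 14.271 * 0.74314 / 87.384 = 0.12137

0.12137


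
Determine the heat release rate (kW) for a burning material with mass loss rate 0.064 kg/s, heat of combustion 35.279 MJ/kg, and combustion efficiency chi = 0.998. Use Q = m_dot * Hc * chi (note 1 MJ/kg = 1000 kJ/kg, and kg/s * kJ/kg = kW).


Hc = 35.279 MJ/kg = 35.279 * 1000 kJ/kg = 35279 kJ/kg
Q = 0.064 kg/s * 35279 kJ/kg * 0.998 = 2253.3 kW

2253.3 kW


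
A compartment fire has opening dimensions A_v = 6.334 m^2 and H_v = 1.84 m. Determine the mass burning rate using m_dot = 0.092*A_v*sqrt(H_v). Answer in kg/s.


sqrt(H_v) = 1.3565
m_dot = 0.092 * 6.334 * 1.3565 = 0.79045 kg/s

0.79045 kg/s


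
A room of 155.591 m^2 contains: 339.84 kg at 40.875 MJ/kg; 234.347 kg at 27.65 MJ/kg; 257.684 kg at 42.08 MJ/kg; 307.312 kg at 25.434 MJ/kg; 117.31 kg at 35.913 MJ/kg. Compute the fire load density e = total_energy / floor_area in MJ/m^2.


Total energy = 339.84*40.875 + 234.347*27.65 + 257.684*42.08 + 307.312*25.434 + 117.31*35.913
= 13890.96 + 6479.695 + 10843.34 + 7816.173 + 4212.954
= 43243.12 MJ
e = 43243.12 / 155.591 = 277.93 MJ/m^2

277.93 MJ/m^2


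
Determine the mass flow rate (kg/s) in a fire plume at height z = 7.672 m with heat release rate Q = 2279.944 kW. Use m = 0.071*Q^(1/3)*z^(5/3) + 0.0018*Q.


Q^(1/3) = 13.162
z^(5/3) = 29.843
First term = 0.071 * 13.162 * 29.843 = 27.888
Second term = 0.0018 * 2279.944 = 4.1039
m = 31.992 kg/s

31.992 kg/s


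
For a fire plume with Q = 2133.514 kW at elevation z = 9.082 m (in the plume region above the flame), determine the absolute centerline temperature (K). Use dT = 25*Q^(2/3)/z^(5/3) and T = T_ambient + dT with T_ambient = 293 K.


Q^(2/3) = 165.73
z^(5/3) = 39.534
dT = 25 * 165.73 / 39.534 = 104.80 K
T = 293 + 104.80 = 397.80 K

397.80 K


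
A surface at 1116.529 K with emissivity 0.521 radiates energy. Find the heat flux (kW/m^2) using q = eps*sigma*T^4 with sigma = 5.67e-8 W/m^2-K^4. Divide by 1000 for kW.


T^4 = 1.5541e+12
q = 0.521 * 5.67e-8 * 1.5541e+12 / 1000 = 45.909 kW/m^2

45.909 kW/m^2


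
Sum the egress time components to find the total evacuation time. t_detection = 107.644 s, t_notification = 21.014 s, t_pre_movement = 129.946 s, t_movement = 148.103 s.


Total = 107.644 + 21.014 + 129.946 + 148.103 = 406.707 s

406.707 s


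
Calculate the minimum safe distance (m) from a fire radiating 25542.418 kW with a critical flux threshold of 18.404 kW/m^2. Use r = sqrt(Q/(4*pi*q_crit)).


4*pi*q_crit = 231.27
Q/(4*pi*q_crit) = 110.44
r = sqrt(110.44) = 10.509 m

10.509 m


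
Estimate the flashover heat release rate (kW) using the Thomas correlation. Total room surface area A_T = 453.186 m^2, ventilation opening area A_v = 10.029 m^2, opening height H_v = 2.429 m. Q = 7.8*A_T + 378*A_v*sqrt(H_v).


7.8*A_T = 3534.9
sqrt(H_v) = 1.5585
378*A_v*sqrt(H_v) = 5908.3
Q = 3534.9 + 5908.3 = 9443.2 kW

9443.2 kW


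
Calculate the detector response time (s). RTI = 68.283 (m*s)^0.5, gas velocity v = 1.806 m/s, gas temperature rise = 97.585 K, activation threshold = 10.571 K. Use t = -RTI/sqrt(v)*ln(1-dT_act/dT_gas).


dT_act/dT_gas = 0.10833
ln(1 - 0.10833) = -0.11465
t = -68.283 / sqrt(1.806) * -0.11465 = 5.8257 s

5.8257 s


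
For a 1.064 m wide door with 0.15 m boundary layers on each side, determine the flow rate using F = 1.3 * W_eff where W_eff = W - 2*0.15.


W_eff = 1.064 - 0.30 = 0.764 m
F = 1.3 * 0.764 = 0.99320 persons/s

0.99320 persons/s


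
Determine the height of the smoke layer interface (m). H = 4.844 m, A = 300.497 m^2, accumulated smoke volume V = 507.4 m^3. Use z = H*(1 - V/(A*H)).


V/(A*H) = 0.34858
1 - 0.34858 = 0.65142
z = 4.844 * 0.65142 = 3.1555 m

3.1555 m


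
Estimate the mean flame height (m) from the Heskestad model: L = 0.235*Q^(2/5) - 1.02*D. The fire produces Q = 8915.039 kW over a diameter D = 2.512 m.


Q^(2/5) = 38.023
0.235 * Q^(2/5) = 8.9355
1.02 * D = 2.5622
L = 6.3732 m

6.3732 m


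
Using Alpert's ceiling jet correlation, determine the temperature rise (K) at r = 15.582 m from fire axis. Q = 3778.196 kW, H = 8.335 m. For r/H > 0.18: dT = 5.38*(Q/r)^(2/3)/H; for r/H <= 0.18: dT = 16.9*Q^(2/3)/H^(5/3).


r/H = 15.582 / 8.335 = 1.8695
r/H > 0.18, so dT = 5.38*(Q/r)^(2/3)/H
Q/r = 242.47
(Q/r)^(2/3) = 38.884
dT = 5.38 * 38.884 / 8.335 = 25.099 K

25.099 K


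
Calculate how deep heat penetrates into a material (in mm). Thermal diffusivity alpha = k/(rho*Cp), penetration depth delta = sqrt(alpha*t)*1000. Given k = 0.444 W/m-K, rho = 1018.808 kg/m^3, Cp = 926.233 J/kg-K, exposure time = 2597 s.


alpha = 0.444 / (1018.808 * 926.233) = 4.7051e-07 m^2/s
alpha * t = 0.0012219
delta = sqrt(0.0012219) * 1000 = 34.956 mm

34.956 mm


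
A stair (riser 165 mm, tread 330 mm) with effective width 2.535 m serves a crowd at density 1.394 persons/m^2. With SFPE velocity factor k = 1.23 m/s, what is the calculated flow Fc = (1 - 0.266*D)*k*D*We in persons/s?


1 - 0.266*D = 1 - 0.266*1.394 = 0.62920
Fs = 0.62920 * 1.23 * 1.394 = 1.0788 persons/(s*m)
Fc = 1.0788 * 2.535 = 2.7348 persons/s

2.7348 persons/s


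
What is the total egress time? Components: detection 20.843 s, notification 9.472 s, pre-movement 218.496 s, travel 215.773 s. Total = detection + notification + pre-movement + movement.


Total = 20.843 + 9.472 + 218.496 + 215.773 = 464.584 s

464.584 s


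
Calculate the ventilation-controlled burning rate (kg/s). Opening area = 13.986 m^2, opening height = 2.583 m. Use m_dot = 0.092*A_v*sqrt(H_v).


sqrt(H_v) = 1.6072
m_dot = 0.092 * 13.986 * 1.6072 = 2.0680 kg/s

2.0680 kg/s


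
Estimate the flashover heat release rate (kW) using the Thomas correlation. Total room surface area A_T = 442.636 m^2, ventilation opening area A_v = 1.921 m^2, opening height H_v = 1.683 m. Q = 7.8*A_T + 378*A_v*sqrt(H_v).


7.8*A_T = 3452.6
sqrt(H_v) = 1.2973
378*A_v*sqrt(H_v) = 942.02
Q = 3452.6 + 942.02 = 4394.6 kW

4394.6 kW


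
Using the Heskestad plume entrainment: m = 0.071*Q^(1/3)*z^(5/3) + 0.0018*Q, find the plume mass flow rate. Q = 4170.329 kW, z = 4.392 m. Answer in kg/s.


Q^(1/3) = 16.096
z^(5/3) = 11.779
First term = 0.071 * 16.096 * 11.779 = 13.461
Second term = 0.0018 * 4170.329 = 7.5066
m = 20.968 kg/s

20.968 kg/s


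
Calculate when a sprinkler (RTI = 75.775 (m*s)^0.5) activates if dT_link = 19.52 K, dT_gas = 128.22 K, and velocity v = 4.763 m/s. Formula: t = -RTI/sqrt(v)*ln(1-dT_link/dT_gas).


dT_link/dT_gas = 0.15224
ln(1 - 0.15224) = -0.16516
t = -75.775 / sqrt(4.763) * -0.16516 = 5.7343 s

5.7343 s


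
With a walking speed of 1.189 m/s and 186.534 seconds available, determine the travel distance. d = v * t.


d = 1.189 * 186.534 = 221.79 m

221.79 m


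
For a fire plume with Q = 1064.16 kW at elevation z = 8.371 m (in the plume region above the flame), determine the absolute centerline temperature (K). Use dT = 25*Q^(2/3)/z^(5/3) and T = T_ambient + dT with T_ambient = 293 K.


Q^(2/3) = 104.23
z^(5/3) = 34.511
dT = 25 * 104.23 / 34.511 = 75.506 K
T = 293 + 75.506 = 368.51 K

368.51 K


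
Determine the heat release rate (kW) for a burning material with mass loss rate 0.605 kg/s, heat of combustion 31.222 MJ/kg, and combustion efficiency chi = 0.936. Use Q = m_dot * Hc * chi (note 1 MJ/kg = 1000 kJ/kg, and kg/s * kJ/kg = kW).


Hc = 31.222 MJ/kg = 31.222 * 1000 kJ/kg = 31222 kJ/kg
Q = 0.605 kg/s * 31222 kJ/kg * 0.936 = 17680 kW

17680 kW


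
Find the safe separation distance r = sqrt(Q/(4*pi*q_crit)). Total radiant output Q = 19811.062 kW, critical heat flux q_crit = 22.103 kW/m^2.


4*pi*q_crit = 277.75
Q/(4*pi*q_crit) = 71.326
r = sqrt(71.326) = 8.4455 m

8.4455 m


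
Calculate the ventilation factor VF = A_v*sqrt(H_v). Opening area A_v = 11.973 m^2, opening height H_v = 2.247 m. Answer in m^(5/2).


sqrt(H_v) = 1.4990
VF = 11.973 * 1.4990 = 17.948 m^(5/2)

17.948 m^(5/2)


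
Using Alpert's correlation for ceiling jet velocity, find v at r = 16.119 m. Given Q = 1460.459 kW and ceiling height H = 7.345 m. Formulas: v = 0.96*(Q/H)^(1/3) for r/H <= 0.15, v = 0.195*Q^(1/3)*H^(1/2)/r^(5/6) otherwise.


r/H = 16.119 / 7.345 = 2.1946
r/H > 0.15, so v = 0.195*Q^(1/3)*H^(1/2)/r^(5/6)
Q^(1/3) = 11.346
H^(1/2) = 2.7102
r^(5/6) = 10.142
v = 0.195 * 11.346 * 2.7102 / 10.142 = 0.59121 m/s

0.59121 m/s


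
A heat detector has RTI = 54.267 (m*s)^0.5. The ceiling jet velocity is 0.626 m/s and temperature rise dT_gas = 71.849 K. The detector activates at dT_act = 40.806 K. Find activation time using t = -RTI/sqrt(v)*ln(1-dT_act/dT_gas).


dT_act/dT_gas = 0.56794
ln(1 - 0.56794) = -0.83919
t = -54.267 / sqrt(0.626) * -0.83919 = 57.559 s

57.559 s


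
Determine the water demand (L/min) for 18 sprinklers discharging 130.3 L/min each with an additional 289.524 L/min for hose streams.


Sprinkler demand = 18 * 130.3 = 2345.4 L/min
Total = 2345.4 + 289.524 = 2634.924 L/min

2634.924 L/min


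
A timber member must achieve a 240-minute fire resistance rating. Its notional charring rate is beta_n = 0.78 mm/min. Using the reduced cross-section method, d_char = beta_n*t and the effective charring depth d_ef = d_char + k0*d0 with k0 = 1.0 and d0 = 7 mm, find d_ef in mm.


d_char = 0.78 * 240 = 187.2 mm
d_ef = 187.2 + 1.0*7 = 194.2 mm

194.2 mm


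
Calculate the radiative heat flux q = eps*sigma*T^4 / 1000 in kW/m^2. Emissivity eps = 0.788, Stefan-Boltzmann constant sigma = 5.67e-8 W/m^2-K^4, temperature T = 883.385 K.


T^4 = 6.0898e+11
q = 0.788 * 5.67e-8 * 6.0898e+11 / 1000 = 27.209 kW/m^2

27.209 kW/m^2


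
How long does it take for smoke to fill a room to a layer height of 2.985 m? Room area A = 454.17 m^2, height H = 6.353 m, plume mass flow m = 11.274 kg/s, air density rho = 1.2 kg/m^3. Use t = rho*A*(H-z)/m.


H - z = 3.368 m
t = 1.2 * 454.17 * 3.368 / 11.274 = 162.81 s

162.81 s


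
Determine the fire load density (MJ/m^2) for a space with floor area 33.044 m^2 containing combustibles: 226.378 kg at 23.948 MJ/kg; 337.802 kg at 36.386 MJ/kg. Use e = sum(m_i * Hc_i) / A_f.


Total energy = 226.378*23.948 + 337.802*36.386
= 5421.300 + 12291.26
= 17712.56 MJ
e = 17712.56 / 33.044 = 536.03 MJ/m^2

536.03 MJ/m^2


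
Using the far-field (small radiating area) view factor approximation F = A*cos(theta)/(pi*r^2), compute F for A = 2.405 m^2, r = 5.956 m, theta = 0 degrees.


cos(0 deg) = 1
pi*r^2 = 111.44
F = 2.405 * 1 / 111.44 = 0.021580

0.021580


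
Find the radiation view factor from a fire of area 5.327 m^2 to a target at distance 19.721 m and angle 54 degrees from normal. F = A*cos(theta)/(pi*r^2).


cos(54 deg) = 0.58779
pi*r^2 = 1221.8
F = 5.327 * 0.58779 / 1221.8 = 0.0025627

0.0025627


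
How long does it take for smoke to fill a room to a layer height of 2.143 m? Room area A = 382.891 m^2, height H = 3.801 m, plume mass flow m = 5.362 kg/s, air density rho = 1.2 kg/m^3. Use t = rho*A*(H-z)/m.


H - z = 1.658 m
t = 1.2 * 382.891 * 1.658 / 5.362 = 142.07 s

142.07 s


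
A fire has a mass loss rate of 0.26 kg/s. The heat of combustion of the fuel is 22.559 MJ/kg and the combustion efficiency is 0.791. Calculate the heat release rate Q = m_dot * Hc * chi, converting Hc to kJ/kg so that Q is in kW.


Hc = 22.559 MJ/kg = 22.559 * 1000 kJ/kg = 22559 kJ/kg
Q = 0.26 kg/s * 22559 kJ/kg * 0.791 = 4639.5 kW

4639.5 kW


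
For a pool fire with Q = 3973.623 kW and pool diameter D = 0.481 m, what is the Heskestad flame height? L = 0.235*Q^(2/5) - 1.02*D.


Q^(2/5) = 27.522
0.235 * Q^(2/5) = 6.4676
1.02 * D = 0.49062
L = 5.9770 m

5.9770 m


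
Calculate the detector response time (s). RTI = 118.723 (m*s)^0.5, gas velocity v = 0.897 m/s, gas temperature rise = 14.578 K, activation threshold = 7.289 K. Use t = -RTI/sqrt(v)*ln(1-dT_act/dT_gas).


dT_act/dT_gas = 0.5
ln(1 - 0.5) = -0.69315
t = -118.723 / sqrt(0.897) * -0.69315 = 86.889 s

86.889 s


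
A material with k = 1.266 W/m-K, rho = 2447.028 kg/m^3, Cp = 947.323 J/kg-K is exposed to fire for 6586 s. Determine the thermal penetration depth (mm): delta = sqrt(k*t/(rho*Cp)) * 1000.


alpha = 1.266 / (2447.028 * 947.323) = 5.4613e-07 m^2/s
alpha * t = 0.0035968
delta = sqrt(0.0035968) * 1000 = 59.973 mm

59.973 mm


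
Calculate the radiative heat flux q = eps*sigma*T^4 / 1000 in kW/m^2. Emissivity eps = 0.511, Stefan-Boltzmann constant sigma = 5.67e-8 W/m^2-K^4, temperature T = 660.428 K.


T^4 = 1.9024e+11
q = 0.511 * 5.67e-8 * 1.9024e+11 / 1000 = 5.5120 kW/m^2

5.5120 kW/m^2


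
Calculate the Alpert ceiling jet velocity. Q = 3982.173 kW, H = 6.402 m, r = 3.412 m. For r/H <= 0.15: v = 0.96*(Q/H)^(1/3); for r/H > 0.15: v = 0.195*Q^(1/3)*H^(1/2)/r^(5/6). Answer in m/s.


r/H = 3.412 / 6.402 = 0.53296
r/H > 0.15, so v = 0.195*Q^(1/3)*H^(1/2)/r^(5/6)
Q^(1/3) = 15.850
H^(1/2) = 2.5302
r^(5/6) = 2.7808
v = 0.195 * 15.850 * 2.5302 / 2.7808 = 2.8123 m/s

2.8123 m/s


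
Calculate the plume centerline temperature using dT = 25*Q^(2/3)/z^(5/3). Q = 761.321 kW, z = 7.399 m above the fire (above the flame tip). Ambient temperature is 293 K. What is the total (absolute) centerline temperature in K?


Q^(2/3) = 83.377
z^(5/3) = 28.095
dT = 25 * 83.377 / 28.095 = 74.193 K
T = 293 + 74.193 = 367.19 K

367.19 K


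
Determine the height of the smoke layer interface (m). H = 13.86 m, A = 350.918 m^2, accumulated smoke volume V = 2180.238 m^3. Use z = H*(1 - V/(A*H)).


V/(A*H) = 0.44827
1 - 0.44827 = 0.55173
z = 13.86 * 0.55173 = 7.6470 m

7.6470 m


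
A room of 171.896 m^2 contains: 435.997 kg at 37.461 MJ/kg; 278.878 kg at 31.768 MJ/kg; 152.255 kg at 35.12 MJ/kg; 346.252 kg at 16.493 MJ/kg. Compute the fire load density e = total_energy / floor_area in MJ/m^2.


Total energy = 435.997*37.461 + 278.878*31.768 + 152.255*35.12 + 346.252*16.493
= 16332.88 + 8859.396 + 5347.196 + 5710.734
= 36250.21 MJ
e = 36250.21 / 171.896 = 210.88 MJ/m^2

210.88 MJ/m^2


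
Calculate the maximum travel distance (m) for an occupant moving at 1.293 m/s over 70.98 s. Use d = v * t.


d = 1.293 * 70.98 = 91.777 m

91.777 m


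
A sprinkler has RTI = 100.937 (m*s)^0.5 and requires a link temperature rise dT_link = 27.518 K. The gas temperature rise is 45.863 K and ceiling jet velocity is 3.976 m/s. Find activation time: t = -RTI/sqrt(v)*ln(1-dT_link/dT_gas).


dT_link/dT_gas = 0.60000
ln(1 - 0.60000) = -0.91630
t = -100.937 / sqrt(3.976) * -0.91630 = 46.384 s

46.384 s


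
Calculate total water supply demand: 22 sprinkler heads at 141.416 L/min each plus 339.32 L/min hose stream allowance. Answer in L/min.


Sprinkler demand = 22 * 141.416 = 3111.152 L/min
Total = 3111.152 + 339.32 = 3450.472 L/min

3450.472 L/min


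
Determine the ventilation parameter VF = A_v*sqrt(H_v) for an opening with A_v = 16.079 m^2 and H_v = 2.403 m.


sqrt(H_v) = 1.5502
VF = 16.079 * 1.5502 = 24.925 m^(5/2)

24.925 m^(5/2)


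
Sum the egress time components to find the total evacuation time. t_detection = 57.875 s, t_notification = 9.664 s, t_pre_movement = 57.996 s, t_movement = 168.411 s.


Total = 57.875 + 9.664 + 57.996 + 168.411 = 293.946 s

293.946 s


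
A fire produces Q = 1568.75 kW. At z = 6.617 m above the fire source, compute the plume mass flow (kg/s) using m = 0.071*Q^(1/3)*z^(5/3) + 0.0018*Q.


Q^(1/3) = 11.619
z^(5/3) = 23.322
First term = 0.071 * 11.619 * 23.322 = 19.240
Second term = 0.0018 * 1568.75 = 2.8237
m = 22.064 kg/s

22.064 kg/s


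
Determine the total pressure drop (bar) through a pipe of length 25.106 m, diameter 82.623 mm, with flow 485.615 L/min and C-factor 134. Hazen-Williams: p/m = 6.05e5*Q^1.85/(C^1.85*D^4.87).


Q^1.85 = 93248
C^1.85 = 8612.8
D^4.87 = 2.1691e+09
p/m = 0.0030197 bar/m
p_total = 0.0030197 * 25.106 = 0.075814 bar

0.075814 bar


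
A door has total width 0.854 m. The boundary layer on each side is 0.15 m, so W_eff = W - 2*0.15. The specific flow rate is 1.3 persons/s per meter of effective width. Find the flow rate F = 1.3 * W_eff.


W_eff = 0.854 - 0.30 = 0.554 m
F = 1.3 * 0.554 = 0.72020 persons/s

0.72020 persons/s


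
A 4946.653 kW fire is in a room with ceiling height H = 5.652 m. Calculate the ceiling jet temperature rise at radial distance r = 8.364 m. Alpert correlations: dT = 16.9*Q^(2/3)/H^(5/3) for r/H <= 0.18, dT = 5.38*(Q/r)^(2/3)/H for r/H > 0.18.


r/H = 8.364 / 5.652 = 1.4798
r/H > 0.18, so dT = 5.38*(Q/r)^(2/3)/H
Q/r = 591.42
(Q/r)^(2/3) = 70.458
dT = 5.38 * 70.458 / 5.652 = 67.067 K

67.067 K


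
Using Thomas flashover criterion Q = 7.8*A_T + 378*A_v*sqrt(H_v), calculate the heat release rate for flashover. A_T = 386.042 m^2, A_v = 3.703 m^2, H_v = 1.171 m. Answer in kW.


7.8*A_T = 3011.1
sqrt(H_v) = 1.0821
378*A_v*sqrt(H_v) = 1514.7
Q = 3011.1 + 1514.7 = 4525.8 kW

4525.8 kW


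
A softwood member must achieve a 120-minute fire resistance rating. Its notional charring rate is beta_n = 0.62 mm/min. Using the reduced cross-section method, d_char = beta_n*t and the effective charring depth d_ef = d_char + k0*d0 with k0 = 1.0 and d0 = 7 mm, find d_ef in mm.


d_char = 0.62 * 120 = 74.4 mm
d_ef = 74.4 + 1.0*7 = 81.4 mm

81.4 mm


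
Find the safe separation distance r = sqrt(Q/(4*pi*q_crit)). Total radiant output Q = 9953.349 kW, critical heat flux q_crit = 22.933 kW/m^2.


4*pi*q_crit = 288.18
Q/(4*pi*q_crit) = 34.538
r = sqrt(34.538) = 5.8769 m

5.8769 m


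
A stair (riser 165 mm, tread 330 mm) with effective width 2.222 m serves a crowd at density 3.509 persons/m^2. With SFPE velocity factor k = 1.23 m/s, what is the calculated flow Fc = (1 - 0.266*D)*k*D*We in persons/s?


1 - 0.266*D = 1 - 0.266*3.509 = 0.066606
Fs = 0.066606 * 1.23 * 3.509 = 0.28748 persons/(s*m)
Fc = 0.28748 * 2.222 = 0.63877 persons/s

0.63877 persons/s


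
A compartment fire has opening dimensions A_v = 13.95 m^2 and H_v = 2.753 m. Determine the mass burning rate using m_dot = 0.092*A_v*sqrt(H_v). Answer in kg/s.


sqrt(H_v) = 1.6592
m_dot = 0.092 * 13.95 * 1.6592 = 2.1294 kg/s

2.1294 kg/s


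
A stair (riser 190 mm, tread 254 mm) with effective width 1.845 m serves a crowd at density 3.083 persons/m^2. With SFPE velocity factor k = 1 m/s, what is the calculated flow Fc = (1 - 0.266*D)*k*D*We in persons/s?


1 - 0.266*D = 1 - 0.266*3.083 = 0.17992
Fs = 0.17992 * 1 * 3.083 = 0.55470 persons/(s*m)
Fc = 0.55470 * 1.845 = 1.0234 persons/s

1.0234 persons/s


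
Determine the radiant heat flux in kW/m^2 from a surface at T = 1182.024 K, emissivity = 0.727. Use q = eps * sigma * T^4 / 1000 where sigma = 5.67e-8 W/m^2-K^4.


T^4 = 1.9521e+12
q = 0.727 * 5.67e-8 * 1.9521e+12 / 1000 = 80.468 kW/m^2

80.468 kW/m^2


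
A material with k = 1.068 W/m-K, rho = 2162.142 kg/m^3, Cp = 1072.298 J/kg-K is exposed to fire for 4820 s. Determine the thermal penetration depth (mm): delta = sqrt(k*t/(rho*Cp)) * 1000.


alpha = 1.068 / (2162.142 * 1072.298) = 4.6065e-07 m^2/s
alpha * t = 0.0022203
delta = sqrt(0.0022203) * 1000 = 47.120 mm

47.120 mm


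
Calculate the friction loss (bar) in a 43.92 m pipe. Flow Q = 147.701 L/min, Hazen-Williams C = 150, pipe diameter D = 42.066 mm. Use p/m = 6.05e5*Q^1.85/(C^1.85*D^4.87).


Q^1.85 = 10312
C^1.85 = 10611
D^4.87 = 8.1011e+07
p/m = 0.0072577 bar/m
p_total = 0.0072577 * 43.92 = 0.31876 bar

0.31876 bar


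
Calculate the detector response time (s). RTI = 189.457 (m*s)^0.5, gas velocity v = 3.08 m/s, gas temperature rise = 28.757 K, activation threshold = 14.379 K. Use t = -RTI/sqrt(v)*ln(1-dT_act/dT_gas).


dT_act/dT_gas = 0.50002
ln(1 - 0.50002) = -0.69318
t = -189.457 / sqrt(3.08) * -0.69318 = 74.831 s

74.831 s


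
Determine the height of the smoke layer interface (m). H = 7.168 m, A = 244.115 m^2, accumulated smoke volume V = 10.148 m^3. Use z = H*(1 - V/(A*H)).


V/(A*H) = 0.0057995
1 - 0.0057995 = 0.99420
z = 7.168 * 0.99420 = 7.1264 m

7.1264 m


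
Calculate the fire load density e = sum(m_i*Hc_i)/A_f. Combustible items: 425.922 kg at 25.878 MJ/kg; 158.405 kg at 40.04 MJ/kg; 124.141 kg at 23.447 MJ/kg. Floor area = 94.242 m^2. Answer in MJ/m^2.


Total energy = 425.922*25.878 + 158.405*40.04 + 124.141*23.447
= 11022.01 + 6342.536 + 2910.734
= 20275.28 MJ
e = 20275.28 / 94.242 = 215.14 MJ/m^2

215.14 MJ/m^2


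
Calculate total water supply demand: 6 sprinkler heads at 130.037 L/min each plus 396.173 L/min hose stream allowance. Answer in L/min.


Sprinkler demand = 6 * 130.037 = 780.222 L/min
Total = 780.222 + 396.173 = 1176.395 L/min

1176.395 L/min


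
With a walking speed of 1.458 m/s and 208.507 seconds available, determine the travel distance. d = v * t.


d = 1.458 * 208.507 = 304.00 m

304.00 m


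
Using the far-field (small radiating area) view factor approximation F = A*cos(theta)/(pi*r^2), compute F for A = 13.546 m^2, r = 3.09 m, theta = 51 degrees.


cos(51 deg) = 0.62932
pi*r^2 = 29.996
F = 13.546 * 0.62932 / 29.996 = 0.28419

0.28419


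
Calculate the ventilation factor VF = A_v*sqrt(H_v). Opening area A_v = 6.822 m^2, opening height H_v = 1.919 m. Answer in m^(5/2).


sqrt(H_v) = 1.3853
VF = 6.822 * 1.3853 = 9.4504 m^(5/2)

9.4504 m^(5/2)


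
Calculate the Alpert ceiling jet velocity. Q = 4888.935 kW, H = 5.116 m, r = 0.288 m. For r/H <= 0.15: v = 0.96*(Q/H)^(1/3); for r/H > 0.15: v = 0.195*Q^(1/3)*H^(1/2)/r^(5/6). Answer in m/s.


r/H = 0.288 / 5.116 = 0.056294
r/H <= 0.15, so v = 0.96*(Q/H)^(1/3)
Q/H = 955.62
(Q/H)^(1/3) = 9.8498
v = 0.96 * 9.8498 = 9.4558 m/s

9.4558 m/s


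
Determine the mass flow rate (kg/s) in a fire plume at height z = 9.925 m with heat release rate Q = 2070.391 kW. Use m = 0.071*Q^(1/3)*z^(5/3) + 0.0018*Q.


Q^(1/3) = 12.745
z^(5/3) = 45.837
First term = 0.071 * 12.745 * 45.837 = 41.479
Second term = 0.0018 * 2070.391 = 3.7267
m = 45.206 kg/s

45.206 kg/s


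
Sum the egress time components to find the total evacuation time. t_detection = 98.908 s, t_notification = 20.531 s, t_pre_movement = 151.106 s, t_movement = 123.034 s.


Total = 98.908 + 20.531 + 151.106 + 123.034 = 393.579 s

393.579 s


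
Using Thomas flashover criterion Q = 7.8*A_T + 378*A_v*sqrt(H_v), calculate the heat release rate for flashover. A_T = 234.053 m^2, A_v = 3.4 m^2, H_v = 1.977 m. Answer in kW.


7.8*A_T = 1825.6
sqrt(H_v) = 1.4061
378*A_v*sqrt(H_v) = 1807.1
Q = 1825.6 + 1807.1 = 3632.7 kW

3632.7 kW


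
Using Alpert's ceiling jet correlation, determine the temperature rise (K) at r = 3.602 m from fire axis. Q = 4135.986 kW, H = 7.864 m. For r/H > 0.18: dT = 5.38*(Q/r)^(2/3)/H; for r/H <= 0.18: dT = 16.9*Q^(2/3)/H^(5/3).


r/H = 3.602 / 7.864 = 0.45804
r/H > 0.18, so dT = 5.38*(Q/r)^(2/3)/H
Q/r = 1148.2
(Q/r)^(2/3) = 109.65
dT = 5.38 * 109.65 / 7.864 = 75.017 K

75.017 K


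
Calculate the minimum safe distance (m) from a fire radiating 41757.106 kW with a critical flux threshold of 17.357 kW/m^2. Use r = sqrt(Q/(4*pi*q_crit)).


4*pi*q_crit = 218.11
Q/(4*pi*q_crit) = 191.45
r = sqrt(191.45) = 13.836 m

13.836 m


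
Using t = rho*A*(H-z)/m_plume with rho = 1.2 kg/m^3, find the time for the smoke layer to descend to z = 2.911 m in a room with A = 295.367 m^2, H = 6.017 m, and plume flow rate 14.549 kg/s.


H - z = 3.106 m
t = 1.2 * 295.367 * 3.106 / 14.549 = 75.668 s

75.668 s


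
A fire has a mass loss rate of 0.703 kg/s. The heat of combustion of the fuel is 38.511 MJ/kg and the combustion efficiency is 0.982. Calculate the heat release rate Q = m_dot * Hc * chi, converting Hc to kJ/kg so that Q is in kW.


Hc = 38.511 MJ/kg = 38.511 * 1000 kJ/kg = 38511 kJ/kg
Q = 0.703 kg/s * 38511 kJ/kg * 0.982 = 26586 kW

26586 kW


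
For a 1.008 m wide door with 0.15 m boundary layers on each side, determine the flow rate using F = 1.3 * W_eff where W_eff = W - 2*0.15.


W_eff = 1.008 - 0.30 = 0.708 m
F = 1.3 * 0.708 = 0.92040 persons/s

0.92040 persons/s


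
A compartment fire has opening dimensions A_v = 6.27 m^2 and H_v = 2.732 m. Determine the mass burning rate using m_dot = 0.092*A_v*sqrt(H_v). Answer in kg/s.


sqrt(H_v) = 1.6529
m_dot = 0.092 * 6.27 * 1.6529 = 0.95345 kg/s

0.95345 kg/s


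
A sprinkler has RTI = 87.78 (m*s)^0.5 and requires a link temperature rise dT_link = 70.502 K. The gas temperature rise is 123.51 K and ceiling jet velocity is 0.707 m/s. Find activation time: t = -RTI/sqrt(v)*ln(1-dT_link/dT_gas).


dT_link/dT_gas = 0.57082
ln(1 - 0.57082) = -0.84588
t = -87.78 / sqrt(0.707) * -0.84588 = 88.307 s

88.307 s


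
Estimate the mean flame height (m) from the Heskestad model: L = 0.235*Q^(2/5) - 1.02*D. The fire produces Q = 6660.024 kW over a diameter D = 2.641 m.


Q^(2/5) = 33.837
0.235 * Q^(2/5) = 7.9517
1.02 * D = 2.6938
L = 5.2578 m

5.2578 m


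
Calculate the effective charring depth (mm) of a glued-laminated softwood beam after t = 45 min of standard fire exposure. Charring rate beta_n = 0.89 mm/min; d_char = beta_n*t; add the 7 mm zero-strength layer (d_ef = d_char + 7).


d_char = 0.89 * 45 = 40.05 mm
d_ef = 40.05 + 1.0*7 = 47.05 mm

47.05 mm


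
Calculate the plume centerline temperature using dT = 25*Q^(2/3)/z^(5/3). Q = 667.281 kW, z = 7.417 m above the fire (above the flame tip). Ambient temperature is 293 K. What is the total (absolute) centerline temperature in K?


Q^(2/3) = 76.361
z^(5/3) = 28.209
dT = 25 * 76.361 / 28.209 = 67.676 K
T = 293 + 67.676 = 360.68 K

360.68 K


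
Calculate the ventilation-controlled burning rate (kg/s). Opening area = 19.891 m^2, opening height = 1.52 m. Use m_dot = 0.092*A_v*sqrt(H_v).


sqrt(H_v) = 1.2329
m_dot = 0.092 * 19.891 * 1.2329 = 2.2561 kg/s

2.2561 kg/s


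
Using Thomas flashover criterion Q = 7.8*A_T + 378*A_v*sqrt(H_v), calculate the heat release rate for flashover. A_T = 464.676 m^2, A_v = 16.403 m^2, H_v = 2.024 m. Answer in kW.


7.8*A_T = 3624.5
sqrt(H_v) = 1.4227
378*A_v*sqrt(H_v) = 8821.1
Q = 3624.5 + 8821.1 = 12446 kW

12446 kW


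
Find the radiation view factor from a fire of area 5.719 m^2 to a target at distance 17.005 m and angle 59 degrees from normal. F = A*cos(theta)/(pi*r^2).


cos(59 deg) = 0.51504
pi*r^2 = 908.45
F = 5.719 * 0.51504 / 908.45 = 0.0032423

0.0032423


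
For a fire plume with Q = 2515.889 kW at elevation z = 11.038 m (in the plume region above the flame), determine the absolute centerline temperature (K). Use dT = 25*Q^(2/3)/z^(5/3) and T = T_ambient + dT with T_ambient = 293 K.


Q^(2/3) = 184.98
z^(5/3) = 54.721
dT = 25 * 184.98 / 54.721 = 84.512 K
T = 293 + 84.512 = 377.51 K

377.51 K


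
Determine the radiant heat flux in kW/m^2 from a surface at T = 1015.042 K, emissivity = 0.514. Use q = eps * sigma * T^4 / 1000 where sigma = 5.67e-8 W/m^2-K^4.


T^4 = 1.0615e+12
q = 0.514 * 5.67e-8 * 1.0615e+12 / 1000 = 30.937 kW/m^2

30.937 kW/m^2


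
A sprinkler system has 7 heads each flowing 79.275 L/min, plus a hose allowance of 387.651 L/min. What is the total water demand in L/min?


Sprinkler demand = 7 * 79.275 = 554.925 L/min
Total = 554.925 + 387.651 = 942.576 L/min

942.576 L/min


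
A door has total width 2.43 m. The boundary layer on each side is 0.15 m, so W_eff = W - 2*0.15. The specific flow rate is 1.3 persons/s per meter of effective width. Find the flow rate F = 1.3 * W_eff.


W_eff = 2.43 - 0.30 = 2.13 m
F = 1.3 * 2.13 = 2.769 persons/s

2.769 persons/s


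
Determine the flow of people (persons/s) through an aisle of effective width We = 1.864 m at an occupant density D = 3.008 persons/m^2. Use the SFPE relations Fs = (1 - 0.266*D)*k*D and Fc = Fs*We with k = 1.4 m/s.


1 - 0.266*D = 1 - 0.266*3.008 = 0.19987
Fs = 0.19987 * 1.4 * 3.008 = 0.84170 persons/(s*m)
Fc = 0.84170 * 1.864 = 1.5689 persons/s

1.5689 persons/s


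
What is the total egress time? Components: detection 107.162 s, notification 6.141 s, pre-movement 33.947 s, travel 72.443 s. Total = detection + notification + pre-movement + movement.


Total = 107.162 + 6.141 + 33.947 + 72.443 = 219.693 s

219.693 s
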